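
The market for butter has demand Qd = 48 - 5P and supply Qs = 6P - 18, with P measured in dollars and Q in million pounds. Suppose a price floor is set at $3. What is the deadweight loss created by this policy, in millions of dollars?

0

Without the control the market clears where 48 - 5P = 6P - 18, i.e. P* = 6 and Q* = 18.
Since 3 is below P* = 6, the floor does not bind and the free-market outcome prevails.
Since the control does not bind, no trades are prevented and deadweight loss is zero.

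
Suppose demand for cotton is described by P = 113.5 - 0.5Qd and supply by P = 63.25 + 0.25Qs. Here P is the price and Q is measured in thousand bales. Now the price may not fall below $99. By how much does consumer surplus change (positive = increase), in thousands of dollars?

Rearranging demand gives Qd = 227 - 2P; rearranging supply gives Qs = 4P - 253. Setting quantity demanded equal to quantity supplied, 227 - 2P = 4P - 253, gives P* = 80 and Q* = 67.
The floor of 99 is above the equilibrium price 80, so it binds.
At P = 99: Qd = 227 - 2·99 = 29 and Qs = 4·99 - 253 = 143.
Consumer surplus without the control is ½ · (113.5 - 80) · 67 = 1122.25.
With the floor, consumers buy 29 units at 99, so CS = ½ · (113.5 - 99) · 29 = 210.25.
Change in consumer surplus = 210.25 - 1122.25 = -912.

-912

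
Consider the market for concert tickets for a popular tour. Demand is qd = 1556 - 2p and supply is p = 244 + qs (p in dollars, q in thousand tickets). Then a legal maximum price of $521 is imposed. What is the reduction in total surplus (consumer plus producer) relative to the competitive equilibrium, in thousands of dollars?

Rearranging supply gives qs = p - 244. Equilibrium: 1556 - 2p = p - 244, so 1800 = 3p and p* = 600, q* = 356.
Because the ceiling (521) lies below the market-clearing price, it is binding.
At p = 521: qd = 1556 - 2·521 = 514 and qs = 521 - 244 = 277.
Quantity traded falls to 277. At q = 277 the demand price is (1556 - 277)/2 = 639.5 and the supply price is 244 + 277 = 521.
Deadweight loss = ½ · (639.5 - 521) · (356 - 277) = ½ · 118.5 · 79 = 4680.75.

4680.75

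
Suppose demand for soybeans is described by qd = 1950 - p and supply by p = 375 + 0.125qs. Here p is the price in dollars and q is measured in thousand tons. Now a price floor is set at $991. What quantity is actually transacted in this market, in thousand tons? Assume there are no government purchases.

Rearranging supply gives qs = 8p - 3000. Without the control the market clears where 1950 - p = 8p - 3000, i.e. p* = 550 and q* = 1400.
The floor of 991 is above the equilibrium price 550, so it binds.
At p = 991: qd = 1950 - 991 = 959 and qs = 8·991 - 3000 = 4928.
The quantity actually transacted is the short side, demand: 959.

959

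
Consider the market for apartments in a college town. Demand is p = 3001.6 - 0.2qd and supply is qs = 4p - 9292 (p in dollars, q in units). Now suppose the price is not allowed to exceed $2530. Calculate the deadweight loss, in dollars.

104040

Rearranging demand gives qd = 15008 - 5p. Setting quantity demanded equal to quantity supplied, 15008 - 5p = 4p - 9292, gives p* = 2700 and q* = 1508.
The ceiling of 2530 is below the equilibrium price 2700, so it binds.
At p = 2530: qd = 15008 - 5·2530 = 2358 and qs = 4·2530 - 9292 = 828.
Quantity traded falls to 828. At q = 828 the demand price is (15008 - 828)/5 = 2836 and the supply price is (9292 + 828)/4 = 2530.
Deadweight loss = ½ · (2836 - 2530) · (1508 - 828) = ½ · 306 · 680 = 104040.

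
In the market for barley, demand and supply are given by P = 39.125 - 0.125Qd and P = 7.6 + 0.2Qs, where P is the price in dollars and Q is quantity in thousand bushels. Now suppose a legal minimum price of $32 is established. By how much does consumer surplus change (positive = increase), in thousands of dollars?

-385

Rearranging demand gives Qd = 313 - 8P; rearranging supply gives Qs = 5P - 38. Equilibrium: 313 - 8P = 5P - 38, so 351 = 13P and P* = 27, Q* = 97.
The floor of 32 is above the equilibrium price 27, so it binds.
At P = 32: Qd = 313 - 8·32 = 57 and Qs = 5·32 - 38 = 122.
Consumer surplus without the control is ½ · (39.125 - 27) · 97 = 588.0625.
With the floor, consumers buy 57 units at 32, so CS = ½ · (39.125 - 32) · 57 = 203.0625.
Change in consumer surplus = 203.0625 - 588.0625 = -385.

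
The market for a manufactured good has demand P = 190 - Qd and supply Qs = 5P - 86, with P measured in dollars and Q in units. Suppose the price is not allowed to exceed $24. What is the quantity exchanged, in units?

34

Rearranging demand gives Qd = 190 - P. In a free market, 190 - P = 5P - 86 gives the equilibrium P* = 46, Q* = 144.
Since 24 < 46, the ceiling is binding.
At P = 24: Qd = 190 - 24 = 166 and Qs = 5·24 - 86 = 34.
The quantity actually transacted is the short side, supply: 34.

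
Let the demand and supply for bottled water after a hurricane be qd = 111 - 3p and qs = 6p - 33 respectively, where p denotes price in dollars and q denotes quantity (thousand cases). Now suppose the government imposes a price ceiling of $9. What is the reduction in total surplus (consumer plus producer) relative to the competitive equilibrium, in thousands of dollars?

441

Setting quantity demanded equal to quantity supplied, 111 - 3p = 6p - 33, gives p* = 16 and q* = 63.
Because the ceiling (9) lies below the market-clearing price, it is binding.
At p = 9: qd = 111 - 3·9 = 84 and qs = 6·9 - 33 = 21.
Quantity traded falls to 21. At q = 21 the demand price is (111 - 21)/3 = 30 and the supply price is (33 + 21)/6 = 9.
Deadweight loss = ½ · (30 - 9) · (63 - 21) = ½ · 21 · 42 = 441.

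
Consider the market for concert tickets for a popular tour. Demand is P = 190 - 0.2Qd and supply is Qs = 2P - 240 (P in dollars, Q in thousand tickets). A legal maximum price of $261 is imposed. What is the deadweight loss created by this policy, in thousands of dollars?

Rearranging demand gives Qd = 950 - 5P. Setting quantity demanded equal to quantity supplied, 950 - 5P = 2P - 240, gives P* = 170 and Q* = 100.
The ceiling of 261 is above the equilibrium price 170, so it is not binding; the market clears at P* = 170, Q* = 100.
Since the control does not bind, no trades are prevented and deadweight loss is zero.

0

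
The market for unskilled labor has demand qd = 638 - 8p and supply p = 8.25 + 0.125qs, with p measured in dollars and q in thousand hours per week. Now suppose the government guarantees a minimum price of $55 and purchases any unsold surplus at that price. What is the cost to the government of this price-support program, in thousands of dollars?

9680

Rearranging supply gives qs = 8p - 66. In a free market, 638 - 8p = 8p - 66 gives the equilibrium p* = 44, q* = 286.
Because the floor (55) lies above the market-clearing price, it is binding.
At p = 55: qd = 638 - 8·55 = 198 and qs = 8·55 - 66 = 374.
Surplus = qs - qd = 176.
Government expenditure = surplus × support price = 176 × 55 = 9680.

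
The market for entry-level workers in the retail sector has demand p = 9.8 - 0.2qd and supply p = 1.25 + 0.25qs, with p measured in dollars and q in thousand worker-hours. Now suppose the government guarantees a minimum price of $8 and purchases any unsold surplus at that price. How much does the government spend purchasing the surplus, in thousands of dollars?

144

Rearranging demand gives qd = 49 - 5p; rearranging supply gives qs = 4p - 5. In a free market, 49 - 5p = 4p - 5 gives the equilibrium p* = 6, q* = 19.
Since 8 > 6, the floor is binding.
At p = 8: qd = 49 - 5·8 = 9 and qs = 4·8 - 5 = 27.
Surplus = qs - qd = 18.
Government expenditure = surplus × support price = 18 × 8 = 144.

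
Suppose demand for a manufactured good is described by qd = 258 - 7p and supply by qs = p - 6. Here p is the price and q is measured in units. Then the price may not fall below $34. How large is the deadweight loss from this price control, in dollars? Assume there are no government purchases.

28

Setting quantity demanded equal to quantity supplied, 258 - 7p = p - 6, gives p* = 33 and q* = 27.
Because the floor (34) lies above the market-clearing price, it is binding.
At p = 34: qd = 258 - 7·34 = 20 and qs = 34 - 6 = 28.
Quantity traded falls to 20. At q = 20 the demand price is (258 - 20)/7 = 34 and the supply price is 6 + 20 = 26.
Deadweight loss = ½ · (34 - 26) · (27 - 20) = ½ · 8 · 7 = 28.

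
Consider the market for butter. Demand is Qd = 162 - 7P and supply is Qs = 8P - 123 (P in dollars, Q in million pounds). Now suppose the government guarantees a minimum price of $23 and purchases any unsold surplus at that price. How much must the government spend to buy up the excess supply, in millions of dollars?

1380

Equilibrium: 162 - 7P = 8P - 123, so 285 = 15P and P* = 19, Q* = 29.
Because the floor (23) lies above the market-clearing price, it is binding.
At P = 23: Qd = 162 - 7·23 = 1 and Qs = 8·23 - 123 = 61.
Surplus = Qs - Qd = 60.
Government expenditure = surplus × support price = 60 × 23 = 1380.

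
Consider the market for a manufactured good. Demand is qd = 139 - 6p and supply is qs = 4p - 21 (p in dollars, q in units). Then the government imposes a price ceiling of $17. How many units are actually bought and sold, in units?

In a free market, 139 - 6p = 4p - 21 gives the equilibrium p* = 16, q* = 43.
The ceiling of 17 is above the equilibrium price 16, so it is not binding; the market clears at p* = 16, q* = 43.

43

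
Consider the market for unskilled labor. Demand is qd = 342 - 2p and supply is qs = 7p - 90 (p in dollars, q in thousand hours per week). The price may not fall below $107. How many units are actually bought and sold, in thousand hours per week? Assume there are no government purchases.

In a free market, 342 - 2p = 7p - 90 gives the equilibrium p* = 48, q* = 246.
Since 107 > 48, the floor is binding.
At p = 107: qd = 342 - 2·107 = 128 and qs = 7·107 - 90 = 659.
The quantity actually transacted is the short side, demand: 128.

128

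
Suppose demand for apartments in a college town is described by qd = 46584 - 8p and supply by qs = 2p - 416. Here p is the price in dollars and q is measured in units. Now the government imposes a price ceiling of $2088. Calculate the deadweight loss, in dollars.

In a free market, 46584 - 8p = 2p - 416 gives the equilibrium p* = 4700, q* = 8984.
The ceiling of 2088 is below the equilibrium price 4700, so it binds.
At p = 2088: qd = 46584 - 8·2088 = 29880 and qs = 2·2088 - 416 = 3760.
Quantity traded falls to 3760. At q = 3760 the demand price is (46584 - 3760)/8 = 5353 and the supply price is (416 + 3760)/2 = 2088.
Deadweight loss = ½ · (5353 - 2088) · (8984 - 3760) = ½ · 3265 · 5224 = 8528180.

8528180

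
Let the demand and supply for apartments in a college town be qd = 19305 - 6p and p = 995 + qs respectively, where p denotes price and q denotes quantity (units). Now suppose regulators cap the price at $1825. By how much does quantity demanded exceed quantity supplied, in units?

Rearranging supply gives qs = p - 995. Without the control the market clears where 19305 - 6p = p - 995, i.e. p* = 2900 and q* = 1905.
Since 1825 < 2900, the ceiling is binding.
At p = 1825: qd = 19305 - 6·1825 = 8355 and qs = 1825 - 995 = 830.
Shortage = qd - qs = 8355 - 830 = 7525.

7525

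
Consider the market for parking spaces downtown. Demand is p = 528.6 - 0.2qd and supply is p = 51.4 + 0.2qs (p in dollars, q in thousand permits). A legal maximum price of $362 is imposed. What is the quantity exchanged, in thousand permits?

Rearranging demand gives qd = 2643 - 5p; rearranging supply gives qs = 5p - 257. Setting quantity demanded equal to quantity supplied, 2643 - 5p = 5p - 257, gives p* = 290 and q* = 1193.
Since 362 is above p* = 290, the ceiling does not bind and the free-market outcome prevails.

1193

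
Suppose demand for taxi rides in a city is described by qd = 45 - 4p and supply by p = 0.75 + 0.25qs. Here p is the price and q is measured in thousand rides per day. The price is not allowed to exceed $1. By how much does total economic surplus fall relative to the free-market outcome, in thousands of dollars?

Rearranging supply gives qs = 4p - 3. Equilibrium: 45 - 4p = 4p - 3, so 48 = 8p and p* = 6, q* = 21.
The ceiling of 1 is below the equilibrium price 6, so it binds.
At p = 1: qd = 45 - 4·1 = 41 and qs = 4·1 - 3 = 1.
Quantity traded falls to 1. At q = 1 the demand price is (45 - 1)/4 = 11 and the supply price is (3 + 1)/4 = 1.
Deadweight loss = ½ · (11 - 1) · (21 - 1) = ½ · 10 · 20 = 100.

100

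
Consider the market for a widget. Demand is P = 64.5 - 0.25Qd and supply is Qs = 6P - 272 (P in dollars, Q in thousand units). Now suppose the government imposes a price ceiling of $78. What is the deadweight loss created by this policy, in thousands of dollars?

0

Rearranging demand gives Qd = 258 - 4P. Setting quantity demanded equal to quantity supplied, 258 - 4P = 6P - 272, gives P* = 53 and Q* = 46.
Since 78 is above P* = 53, the ceiling does not bind and the free-market outcome prevails.
Since the control does not bind, no trades are prevented and deadweight loss is zero.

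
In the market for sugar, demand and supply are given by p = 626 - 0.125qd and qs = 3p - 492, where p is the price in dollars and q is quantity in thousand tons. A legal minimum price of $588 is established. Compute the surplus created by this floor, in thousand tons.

968

Rearranging demand gives qd = 5008 - 8p. Setting quantity demanded equal to quantity supplied, 5008 - 8p = 3p - 492, gives p* = 500 and q* = 1008.
The floor of 588 is above the equilibrium price 500, so it binds.
At p = 588: qd = 5008 - 8·588 = 304 and qs = 3·588 - 492 = 1272.
Surplus = qs - qd = 1272 - 304 = 968.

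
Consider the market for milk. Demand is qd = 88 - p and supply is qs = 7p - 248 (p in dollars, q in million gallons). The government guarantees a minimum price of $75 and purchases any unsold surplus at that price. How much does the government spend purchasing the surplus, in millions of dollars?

Without the control the market clears where 88 - p = 7p - 248, i.e. p* = 42 and q* = 46.
Because the floor (75) lies above the market-clearing price, it is binding.
At p = 75: qd = 88 - 75 = 13 and qs = 7·75 - 248 = 277.
Surplus = qs - qd = 264.
Government expenditure = surplus × support price = 264 × 75 = 19800.

19800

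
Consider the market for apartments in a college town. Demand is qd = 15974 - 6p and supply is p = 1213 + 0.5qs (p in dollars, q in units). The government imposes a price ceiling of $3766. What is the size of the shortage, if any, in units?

Rearranging supply gives qs = 2p - 2426. In a free market, 15974 - 6p = 2p - 2426 gives the equilibrium p* = 2300, q* = 2174.
The ceiling of 3766 is above the equilibrium price 2300, so it is not binding; the market clears at p* = 2300, q* = 2174.
Since the control does not bind, there is no shortage.

0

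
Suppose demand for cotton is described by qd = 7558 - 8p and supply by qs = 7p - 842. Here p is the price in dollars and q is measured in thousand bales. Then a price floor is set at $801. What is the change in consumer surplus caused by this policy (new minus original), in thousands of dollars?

-509474

Setting quantity demanded equal to quantity supplied, 7558 - 8p = 7p - 842, gives p* = 560 and q* = 3078.
Since 801 > 560, the floor is binding.
At p = 801: qd = 7558 - 8·801 = 1150 and qs = 7·801 - 842 = 4765.
Consumer surplus without the control is ½ · (944.75 - 560) · 3078 = 592130.25.
With the floor, consumers buy 1150 units at 801, so CS = ½ · (944.75 - 801) · 1150 = 82656.25.
Change in consumer surplus = 82656.25 - 592130.25 = -509474.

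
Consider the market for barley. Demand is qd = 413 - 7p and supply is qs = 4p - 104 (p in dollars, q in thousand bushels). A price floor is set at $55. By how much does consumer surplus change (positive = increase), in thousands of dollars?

-448

Setting quantity demanded equal to quantity supplied, 413 - 7p = 4p - 104, gives p* = 47 and q* = 84.
Because the floor (55) lies above the market-clearing price, it is binding.
At p = 55: qd = 413 - 7·55 = 28 and qs = 4·55 - 104 = 116.
Consumer surplus without the control is ½ · (59 - 47) · 84 = 504.
With the floor, consumers buy 28 units at 55, so CS = ½ · (59 - 55) · 28 = 56.
Change in consumer surplus = 56 - 504 = -448.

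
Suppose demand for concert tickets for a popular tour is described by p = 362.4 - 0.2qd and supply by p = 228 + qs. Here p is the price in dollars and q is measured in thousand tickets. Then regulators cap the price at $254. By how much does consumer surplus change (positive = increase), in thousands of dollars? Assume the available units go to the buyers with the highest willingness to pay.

1496.4

Rearranging demand gives qd = 1812 - 5p; rearranging supply gives qs = p - 228. Equilibrium: 1812 - 5p = p - 228, so 2040 = 6p and p* = 340, q* = 112.
Because the ceiling (254) lies below the market-clearing price, it is binding.
At p = 254: qd = 1812 - 5·254 = 542 and qs = 254 - 228 = 26.
Consumer surplus without the control is ½ · (362.4 - 340) · 112 = 1254.4.
With the ceiling, 26 units are sold at 254 (assume they go to the highest-value buyers). The demand price at q = 26 is 357.2, so CS = ½ · [(362.4 - 254) + (357.2 - 254)] · 26 = 2750.8.
Change in consumer surplus = 2750.8 - 1254.4 = 1496.4.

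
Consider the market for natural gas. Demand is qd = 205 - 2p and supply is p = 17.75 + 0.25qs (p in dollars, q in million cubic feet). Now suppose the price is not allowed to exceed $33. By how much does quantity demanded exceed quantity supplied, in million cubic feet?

Rearranging supply gives qs = 4p - 71. Without the control the market clears where 205 - 2p = 4p - 71, i.e. p* = 46 and q* = 113.
The ceiling of 33 is below the equilibrium price 46, so it binds.
At p = 33: qd = 205 - 2·33 = 139 and qs = 4·33 - 71 = 61.
Shortage = qd - qs = 139 - 61 = 78.

78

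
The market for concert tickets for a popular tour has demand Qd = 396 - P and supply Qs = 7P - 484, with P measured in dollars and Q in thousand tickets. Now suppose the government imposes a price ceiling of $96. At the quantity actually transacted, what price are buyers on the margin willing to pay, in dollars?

208

Without the control the market clears where 396 - P = 7P - 484, i.e. P* = 110 and Q* = 286.
Because the ceiling (96) lies below the market-clearing price, it is binding.
At P = 96: Qd = 396 - 96 = 300 and Qs = 7·96 - 484 = 188.
Only 188 units reach the market. On the demand curve, the marginal buyer's willingness to pay at Q = 188 is (396 - 188) = 208.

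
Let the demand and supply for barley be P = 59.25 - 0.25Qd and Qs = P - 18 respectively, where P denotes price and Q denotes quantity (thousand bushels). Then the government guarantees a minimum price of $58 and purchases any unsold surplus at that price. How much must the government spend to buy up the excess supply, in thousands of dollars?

2030

Rearranging demand gives Qd = 237 - 4P. In a free market, 237 - 4P = P - 18 gives the equilibrium P* = 51, Q* = 33.
Because the floor (58) lies above the market-clearing price, it is binding.
At P = 58: Qd = 237 - 4·58 = 5 and Qs = 58 - 18 = 40.
Surplus = Qs - Qd = 35.
Government expenditure = surplus × support price = 35 × 58 = 2030.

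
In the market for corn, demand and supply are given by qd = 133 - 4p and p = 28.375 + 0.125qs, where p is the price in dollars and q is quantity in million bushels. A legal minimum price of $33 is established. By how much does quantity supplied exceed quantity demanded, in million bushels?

36

Rearranging supply gives qs = 8p - 227. Setting quantity demanded equal to quantity supplied, 133 - 4p = 8p - 227, gives p* = 30 and q* = 13.
Because the floor (33) lies above the market-clearing price, it is binding.
At p = 33: qd = 133 - 4·33 = 1 and qs = 8·33 - 227 = 37.
Surplus = qs - qd = 37 - 1 = 36.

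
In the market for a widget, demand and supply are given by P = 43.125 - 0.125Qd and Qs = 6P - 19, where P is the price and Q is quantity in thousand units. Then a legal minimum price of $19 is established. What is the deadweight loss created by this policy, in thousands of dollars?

0

Rearranging demand gives Qd = 345 - 8P. Without the control the market clears where 345 - 8P = 6P - 19, i.e. P* = 26 and Q* = 137.
Since 19 is below P* = 26, the floor does not bind and the free-market outcome prevails.
Since the control does not bind, no trades are prevented and deadweight loss is zero.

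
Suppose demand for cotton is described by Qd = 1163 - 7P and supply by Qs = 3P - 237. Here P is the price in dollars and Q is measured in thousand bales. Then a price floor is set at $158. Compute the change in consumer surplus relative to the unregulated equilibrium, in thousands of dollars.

-2160

Without the control the market clears where 1163 - 7P = 3P - 237, i.e. P* = 140 and Q* = 183.
Since 158 > 140, the floor is binding.
At P = 158: Qd = 1163 - 7·158 = 57 and Qs = 3·158 - 237 = 237.
Consumer surplus without the control is ½ · (1163/7 - 140) · 183 = 33489/14.
With the floor, consumers buy 57 units at 158, so CS = ½ · (1163/7 - 158) · 57 = 3249/14.
Change in consumer surplus = 3249/14 - 33489/14 = -2160.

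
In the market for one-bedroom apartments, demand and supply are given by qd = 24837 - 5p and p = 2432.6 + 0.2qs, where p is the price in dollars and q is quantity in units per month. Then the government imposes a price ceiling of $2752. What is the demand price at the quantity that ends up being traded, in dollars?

4648

Rearranging supply gives qs = 5p - 12163. Without the control the market clears where 24837 - 5p = 5p - 12163, i.e. p* = 3700 and q* = 6337.
The ceiling of 2752 is below the equilibrium price 3700, so it binds.
At p = 2752: qd = 24837 - 5·2752 = 11077 and qs = 5·2752 - 12163 = 1597.
Only 1597 units reach the market. On the demand curve, the marginal buyer's willingness to pay at q = 1597 is (24837 - 1597)/5 = 4648.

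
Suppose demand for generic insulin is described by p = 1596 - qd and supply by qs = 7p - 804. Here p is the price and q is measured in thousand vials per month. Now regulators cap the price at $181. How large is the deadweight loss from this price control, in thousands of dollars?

396508

Rearranging demand gives qd = 1596 - p. Setting quantity demanded equal to quantity supplied, 1596 - p = 7p - 804, gives p* = 300 and q* = 1296.
The ceiling of 181 is below the equilibrium price 300, so it binds.
At p = 181: qd = 1596 - 181 = 1415 and qs = 7·181 - 804 = 463.
Quantity traded falls to 463. At q = 463 the demand price is 1596 - 463 = 1133 and the supply price is (804 + 463)/7 = 181.
Deadweight loss = ½ · (1133 - 181) · (1296 - 463) = ½ · 952 · 833 = 396508.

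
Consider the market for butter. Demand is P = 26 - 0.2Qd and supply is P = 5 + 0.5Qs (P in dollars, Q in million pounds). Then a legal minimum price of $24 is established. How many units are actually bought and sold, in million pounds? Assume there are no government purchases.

10

Rearranging demand gives Qd = 130 - 5P; rearranging supply gives Qs = 2P - 10. Without the control the market clears where 130 - 5P = 2P - 10, i.e. P* = 20 and Q* = 30.
The floor of 24 is above the equilibrium price 20, so it binds.
At P = 24: Qd = 130 - 5·24 = 10 and Qs = 2·24 - 10 = 38.
The quantity actually transacted is the short side, demand: 10.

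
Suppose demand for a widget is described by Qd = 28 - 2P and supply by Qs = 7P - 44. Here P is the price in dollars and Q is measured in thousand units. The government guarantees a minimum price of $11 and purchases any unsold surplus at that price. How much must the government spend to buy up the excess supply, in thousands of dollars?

In a free market, 28 - 2P = 7P - 44 gives the equilibrium P* = 8, Q* = 12.
The floor of 11 is above the equilibrium price 8, so it binds.
At P = 11: Qd = 28 - 2·11 = 6 and Qs = 7·11 - 44 = 33.
Surplus = Qs - Qd = 27.
Government expenditure = surplus × support price = 27 × 11 = 297.

297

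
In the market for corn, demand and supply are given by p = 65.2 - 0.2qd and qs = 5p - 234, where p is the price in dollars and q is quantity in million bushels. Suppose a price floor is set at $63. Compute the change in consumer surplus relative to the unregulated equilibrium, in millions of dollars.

Rearranging demand gives qd = 326 - 5p. In a free market, 326 - 5p = 5p - 234 gives the equilibrium p* = 56, q* = 46.
Because the floor (63) lies above the market-clearing price, it is binding.
At p = 63: qd = 326 - 5·63 = 11 and qs = 5·63 - 234 = 81.
Consumer surplus without the control is ½ · (65.2 - 56) · 46 = 211.6.
With the floor, consumers buy 11 units at 63, so CS = ½ · (65.2 - 63) · 11 = 12.1.
Change in consumer surplus = 12.1 - 211.6 = -199.5.

-199.5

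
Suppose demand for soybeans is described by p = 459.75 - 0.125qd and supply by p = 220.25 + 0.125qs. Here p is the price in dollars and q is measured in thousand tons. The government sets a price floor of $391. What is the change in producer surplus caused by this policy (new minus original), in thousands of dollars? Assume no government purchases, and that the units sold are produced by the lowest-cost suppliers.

17646

Rearranging demand gives qd = 3678 - 8p; rearranging supply gives qs = 8p - 1762. In a free market, 3678 - 8p = 8p - 1762 gives the equilibrium p* = 340, q* = 958.
The floor of 391 is above the equilibrium price 340, so it binds.
At p = 391: qd = 3678 - 8·391 = 550 and qs = 8·391 - 1762 = 1366.
Producer surplus without the control is ½ · (340 - 220.25) · 958 = 57360.25.
With the floor, 550 units are sold at 391. The supply price at q = 550 is 289, so PS = ½ · [(391 - 220.25) + (391 - 289)] · 550 = 75006.25.
Change in producer surplus = 75006.25 - 57360.25 = 17646.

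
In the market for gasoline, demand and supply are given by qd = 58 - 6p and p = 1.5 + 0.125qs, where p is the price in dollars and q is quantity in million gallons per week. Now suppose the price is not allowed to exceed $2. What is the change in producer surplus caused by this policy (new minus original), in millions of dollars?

-48

Rearranging supply gives qs = 8p - 12. In a free market, 58 - 6p = 8p - 12 gives the equilibrium p* = 5, q* = 28.
Because the ceiling (2) lies below the market-clearing price, it is binding.
At p = 2: qd = 58 - 6·2 = 46 and qs = 8·2 - 12 = 4.
Producer surplus without the control is ½ · (5 - 1.5) · 28 = 49.
With the ceiling, producers sell 4 units at 2, so PS = ½ · (2 - 1.5) · 4 = 1.
Change in producer surplus = 1 - 49 = -48.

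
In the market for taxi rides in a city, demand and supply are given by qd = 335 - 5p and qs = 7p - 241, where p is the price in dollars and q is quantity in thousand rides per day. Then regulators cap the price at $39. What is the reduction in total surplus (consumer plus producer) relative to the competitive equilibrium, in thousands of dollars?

680.4

Equilibrium: 335 - 5p = 7p - 241, so 576 = 12p and p* = 48, q* = 95.
The ceiling of 39 is below the equilibrium price 48, so it binds.
At p = 39: qd = 335 - 5·39 = 140 and qs = 7·39 - 241 = 32.
Quantity traded falls to 32. At q = 32 the demand price is (335 - 32)/5 = 60.6 and the supply price is (241 + 32)/7 = 39.
Deadweight loss = ½ · (60.6 - 39) · (95 - 32) = ½ · 21.6 · 63 = 680.4.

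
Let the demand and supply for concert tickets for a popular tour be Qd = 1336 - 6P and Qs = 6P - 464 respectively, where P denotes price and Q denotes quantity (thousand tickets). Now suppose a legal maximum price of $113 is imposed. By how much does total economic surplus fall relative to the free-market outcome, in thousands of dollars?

8214

Setting quantity demanded equal to quantity supplied, 1336 - 6P = 6P - 464, gives P* = 150 and Q* = 436.
Since 113 < 150, the ceiling is binding.
At P = 113: Qd = 1336 - 6·113 = 658 and Qs = 6·113 - 464 = 214.
Quantity traded falls to 214. At Q = 214 the demand price is (1336 - 214)/6 = 187 and the supply price is (464 + 214)/6 = 113.
Deadweight loss = ½ · (187 - 113) · (436 - 214) = ½ · 74 · 222 = 8214.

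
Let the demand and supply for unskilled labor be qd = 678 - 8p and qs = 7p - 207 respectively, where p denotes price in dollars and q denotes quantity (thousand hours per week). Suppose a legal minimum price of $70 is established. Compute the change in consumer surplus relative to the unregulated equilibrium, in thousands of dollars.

In a free market, 678 - 8p = 7p - 207 gives the equilibrium p* = 59, q* = 206.
The floor of 70 is above the equilibrium price 59, so it binds.
At p = 70: qd = 678 - 8·70 = 118 and qs = 7·70 - 207 = 283.
Consumer surplus without the control is ½ · (84.75 - 59) · 206 = 2652.25.
With the floor, consumers buy 118 units at 70, so CS = ½ · (84.75 - 70) · 118 = 870.25.
Change in consumer surplus = 870.25 - 2652.25 = -1782.

-1782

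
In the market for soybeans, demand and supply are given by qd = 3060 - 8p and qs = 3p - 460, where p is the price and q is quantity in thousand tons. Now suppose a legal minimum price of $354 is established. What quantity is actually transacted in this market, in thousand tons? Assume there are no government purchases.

Without the control the market clears where 3060 - 8p = 3p - 460, i.e. p* = 320 and q* = 500.
Because the floor (354) lies above the market-clearing price, it is binding.
At p = 354: qd = 3060 - 8·354 = 228 and qs = 3·354 - 460 = 602.
The quantity actually transacted is the short side, demand: 228.

228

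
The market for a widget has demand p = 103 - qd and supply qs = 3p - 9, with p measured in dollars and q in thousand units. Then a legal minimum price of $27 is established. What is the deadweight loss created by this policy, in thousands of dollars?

0

Rearranging demand gives qd = 103 - p. Setting quantity demanded equal to quantity supplied, 103 - p = 3p - 9, gives p* = 28 and q* = 75.
The floor of 27 is below the equilibrium price 28, so it is not binding; the market clears at p* = 28, q* = 75.
Since the control does not bind, no trades are prevented and deadweight loss is zero.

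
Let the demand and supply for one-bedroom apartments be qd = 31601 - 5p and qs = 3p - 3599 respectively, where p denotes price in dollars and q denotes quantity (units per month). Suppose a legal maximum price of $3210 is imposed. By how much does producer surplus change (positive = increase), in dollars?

Setting quantity demanded equal to quantity supplied, 31601 - 5p = 3p - 3599, gives p* = 4400 and q* = 9601.
Because the ceiling (3210) lies below the market-clearing price, it is binding.
At p = 3210: qd = 31601 - 5·3210 = 15551 and qs = 3·3210 - 3599 = 6031.
Producer surplus without the control is ½ · (4400 - 3599/3) · 9601 = 92179201/6.
With the ceiling, producers sell 6031 units at 3210, so PS = ½ · (3210 - 3599/3) · 6031 = 36372961/6.
Change in producer surplus = 36372961/6 - 92179201/6 = -9301040.

-9301040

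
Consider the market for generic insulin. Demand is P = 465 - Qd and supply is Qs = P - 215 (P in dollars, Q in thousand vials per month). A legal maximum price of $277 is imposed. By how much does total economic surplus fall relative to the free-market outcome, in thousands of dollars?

Rearranging demand gives Qd = 465 - P. Without the control the market clears where 465 - P = P - 215, i.e. P* = 340 and Q* = 125.
Because the ceiling (277) lies below the market-clearing price, it is binding.
At P = 277: Qd = 465 - 277 = 188 and Qs = 277 - 215 = 62.
Quantity traded falls to 62. At Q = 62 the demand price is 465 - 62 = 403 and the supply price is 215 + 62 = 277.
Deadweight loss = ½ · (403 - 277) · (125 - 62) = ½ · 126 · 63 = 3969.

3969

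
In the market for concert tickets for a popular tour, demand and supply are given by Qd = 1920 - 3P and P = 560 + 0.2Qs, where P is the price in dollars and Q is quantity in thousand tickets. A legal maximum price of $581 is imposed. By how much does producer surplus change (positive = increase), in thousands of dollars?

Rearranging supply gives Qs = 5P - 2800. Setting quantity demanded equal to quantity supplied, 1920 - 3P = 5P - 2800, gives P* = 590 and Q* = 150.
Because the ceiling (581) lies below the market-clearing price, it is binding.
At P = 581: Qd = 1920 - 3·581 = 177 and Qs = 5·581 - 2800 = 105.
Producer surplus without the control is ½ · (590 - 560) · 150 = 2250.
With the ceiling, producers sell 105 units at 581, so PS = ½ · (581 - 560) · 105 = 1102.5.
Change in producer surplus = 1102.5 - 2250 = -1147.5.

-1147.5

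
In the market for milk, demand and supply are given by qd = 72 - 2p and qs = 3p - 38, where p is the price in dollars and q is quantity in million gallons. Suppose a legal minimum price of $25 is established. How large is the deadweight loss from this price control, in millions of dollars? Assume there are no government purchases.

Without the control the market clears where 72 - 2p = 3p - 38, i.e. p* = 22 and q* = 28.
Because the floor (25) lies above the market-clearing price, it is binding.
At p = 25: qd = 72 - 2·25 = 22 and qs = 3·25 - 38 = 37.
Quantity traded falls to 22. At q = 22 the demand price is (72 - 22)/2 = 25 and the supply price is (38 + 22)/3 = 20.
Deadweight loss = ½ · (25 - 20) · (28 - 22) = ½ · 5 · 6 = 15.

15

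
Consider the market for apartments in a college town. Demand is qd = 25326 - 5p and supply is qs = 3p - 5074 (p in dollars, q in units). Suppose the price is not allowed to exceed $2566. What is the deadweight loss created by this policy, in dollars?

3654614.4

Without the control the market clears where 25326 - 5p = 3p - 5074, i.e. p* = 3800 and q* = 6326.
Because the ceiling (2566) lies below the market-clearing price, it is binding.
At p = 2566: qd = 25326 - 5·2566 = 12496 and qs = 3·2566 - 5074 = 2624.
Quantity traded falls to 2624. At q = 2624 the demand price is (25326 - 2624)/5 = 4540.4 and the supply price is (5074 + 2624)/3 = 2566.
Deadweight loss = ½ · (4540.4 - 2566) · (6326 - 2624) = ½ · 1974.4 · 3702 = 3654614.4.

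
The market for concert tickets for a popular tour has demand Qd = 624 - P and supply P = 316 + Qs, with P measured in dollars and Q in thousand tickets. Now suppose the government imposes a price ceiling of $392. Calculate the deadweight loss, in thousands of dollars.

Rearranging supply gives Qs = P - 316. Equilibrium: 624 - P = P - 316, so 940 = 2P and P* = 470, Q* = 154.
The ceiling of 392 is below the equilibrium price 470, so it binds.
At P = 392: Qd = 624 - 392 = 232 and Qs = 392 - 316 = 76.
Quantity traded falls to 76. At Q = 76 the demand price is 624 - 76 = 548 and the supply price is 316 + 76 = 392.
Deadweight loss = ½ · (548 - 392) · (154 - 76) = ½ · 156 · 78 = 6084.

6084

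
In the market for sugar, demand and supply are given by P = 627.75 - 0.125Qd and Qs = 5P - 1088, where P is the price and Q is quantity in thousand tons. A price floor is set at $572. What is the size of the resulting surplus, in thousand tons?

1326

Rearranging demand gives Qd = 5022 - 8P. In a free market, 5022 - 8P = 5P - 1088 gives the equilibrium P* = 470, Q* = 1262.
Since 572 > 470, the floor is binding.
At P = 572: Qd = 5022 - 8·572 = 446 and Qs = 5·572 - 1088 = 1772.
Surplus = Qs - Qd = 1772 - 446 = 1326.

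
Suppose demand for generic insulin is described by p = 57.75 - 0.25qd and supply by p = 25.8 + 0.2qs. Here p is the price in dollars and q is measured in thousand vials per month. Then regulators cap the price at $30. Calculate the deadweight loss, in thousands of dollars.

Rearranging demand gives qd = 231 - 4p; rearranging supply gives qs = 5p - 129. Without the control the market clears where 231 - 4p = 5p - 129, i.e. p* = 40 and q* = 71.
Since 30 < 40, the ceiling is binding.
At p = 30: qd = 231 - 4·30 = 111 and qs = 5·30 - 129 = 21.
Quantity traded falls to 21. At q = 21 the demand price is (231 - 21)/4 = 52.5 and the supply price is (129 + 21)/5 = 30.
Deadweight loss = ½ · (52.5 - 30) · (71 - 21) = ½ · 22.5 · 50 = 562.5.

562.5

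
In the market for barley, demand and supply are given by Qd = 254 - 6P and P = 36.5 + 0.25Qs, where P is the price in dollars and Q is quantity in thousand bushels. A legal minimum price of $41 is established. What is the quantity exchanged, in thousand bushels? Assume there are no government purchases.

Rearranging supply gives Qs = 4P - 146. In a free market, 254 - 6P = 4P - 146 gives the equilibrium P* = 40, Q* = 14.
Because the floor (41) lies above the market-clearing price, it is binding.
At P = 41: Qd = 254 - 6·41 = 8 and Qs = 4·41 - 146 = 18.
The quantity actually transacted is the short side, demand: 8.

8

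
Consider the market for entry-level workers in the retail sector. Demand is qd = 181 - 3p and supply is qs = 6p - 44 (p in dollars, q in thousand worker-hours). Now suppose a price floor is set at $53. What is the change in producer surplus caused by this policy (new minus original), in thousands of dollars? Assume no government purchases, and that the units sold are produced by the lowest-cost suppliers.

28

Setting quantity demanded equal to quantity supplied, 181 - 3p = 6p - 44, gives p* = 25 and q* = 106.
Because the floor (53) lies above the market-clearing price, it is binding.
At p = 53: qd = 181 - 3·53 = 22 and qs = 6·53 - 44 = 274.
Producer surplus without the control is ½ · (25 - 22/3) · 106 = 2809/3.
With the floor, 22 units are sold at 53. The supply price at q = 22 is 11, so PS = ½ · [(53 - 22/3) + (53 - 11)] · 22 = 2893/3.
Change in producer surplus = 2893/3 - 2809/3 = 28.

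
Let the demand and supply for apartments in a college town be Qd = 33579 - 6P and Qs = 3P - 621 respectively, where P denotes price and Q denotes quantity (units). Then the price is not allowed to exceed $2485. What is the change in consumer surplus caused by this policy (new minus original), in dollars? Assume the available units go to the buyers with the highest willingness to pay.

Setting quantity demanded equal to quantity supplied, 33579 - 6P = 3P - 621, gives P* = 3800 and Q* = 10779.
Since 2485 < 3800, the ceiling is binding.
At P = 2485: Qd = 33579 - 6·2485 = 18669 and Qs = 3·2485 - 621 = 6834.
Consumer surplus without the control is ½ · (5596.5 - 3800) · 10779 = 9682236.75.
With the ceiling, 6834 units are sold at 2485 (assume they go to the highest-value buyers). The demand price at Q = 6834 is 4457.5, so CS = ½ · [(5596.5 - 2485) + (4457.5 - 2485)] · 6834 = 17372028.
Change in consumer surplus = 17372028 - 9682236.75 = 7689791.25.

7689791.25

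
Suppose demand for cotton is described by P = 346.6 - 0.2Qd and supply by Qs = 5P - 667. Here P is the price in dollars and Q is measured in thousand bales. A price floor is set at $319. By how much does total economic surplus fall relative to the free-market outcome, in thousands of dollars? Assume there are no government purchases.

Rearranging demand gives Qd = 1733 - 5P. Setting quantity demanded equal to quantity supplied, 1733 - 5P = 5P - 667, gives P* = 240 and Q* = 533.
The floor of 319 is above the equilibrium price 240, so it binds.
At P = 319: Qd = 1733 - 5·319 = 138 and Qs = 5·319 - 667 = 928.
Quantity traded falls to 138. At Q = 138 the demand price is (1733 - 138)/5 = 319 and the supply price is (667 + 138)/5 = 161.
Deadweight loss = ½ · (319 - 161) · (533 - 138) = ½ · 158 · 395 = 31205.

31205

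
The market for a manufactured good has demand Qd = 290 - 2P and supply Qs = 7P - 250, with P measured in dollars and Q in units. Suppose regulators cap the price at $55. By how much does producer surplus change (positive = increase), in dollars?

-762.5

Setting quantity demanded equal to quantity supplied, 290 - 2P = 7P - 250, gives P* = 60 and Q* = 170.
Since 55 < 60, the ceiling is binding.
At P = 55: Qd = 290 - 2·55 = 180 and Qs = 7·55 - 250 = 135.
Producer surplus without the control is ½ · (60 - 250/7) · 170 = 14450/7.
With the ceiling, producers sell 135 units at 55, so PS = ½ · (55 - 250/7) · 135 = 18225/14.
Change in producer surplus = 18225/14 - 14450/7 = -762.5.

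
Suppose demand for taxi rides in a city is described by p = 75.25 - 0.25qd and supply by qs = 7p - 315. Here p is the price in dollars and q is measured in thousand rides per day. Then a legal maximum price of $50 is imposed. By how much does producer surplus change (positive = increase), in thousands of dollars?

-336

Rearranging demand gives qd = 301 - 4p. In a free market, 301 - 4p = 7p - 315 gives the equilibrium p* = 56, q* = 77.
The ceiling of 50 is below the equilibrium price 56, so it binds.
At p = 50: qd = 301 - 4·50 = 101 and qs = 7·50 - 315 = 35.
Producer surplus without the control is ½ · (56 - 45) · 77 = 423.5.
With the ceiling, producers sell 35 units at 50, so PS = ½ · (50 - 45) · 35 = 87.5.
Change in producer surplus = 87.5 - 423.5 = -336.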